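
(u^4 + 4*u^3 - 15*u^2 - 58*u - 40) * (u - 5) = u^5 - u^4 - 35*u^3 + 17*u^2 + 250*u + 200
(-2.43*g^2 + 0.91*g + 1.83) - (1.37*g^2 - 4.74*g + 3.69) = -3.8*g^2 + 5.65*g - 1.86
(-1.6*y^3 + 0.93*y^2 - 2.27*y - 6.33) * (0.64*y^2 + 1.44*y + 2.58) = -1.024*y^5 - 1.7088*y^4 - 4.2416*y^3 - 4.9206*y^2 - 14.9718*y - 16.3314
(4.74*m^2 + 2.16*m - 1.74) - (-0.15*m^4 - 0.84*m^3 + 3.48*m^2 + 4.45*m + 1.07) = 0.15*m^4 + 0.84*m^3 + 1.26*m^2 - 2.29*m - 2.81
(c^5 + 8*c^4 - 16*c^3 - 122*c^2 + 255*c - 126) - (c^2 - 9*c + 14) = c^5 + 8*c^4 - 16*c^3 - 123*c^2 + 264*c - 140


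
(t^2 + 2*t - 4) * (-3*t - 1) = -3*t^3 - 7*t^2 + 10*t + 4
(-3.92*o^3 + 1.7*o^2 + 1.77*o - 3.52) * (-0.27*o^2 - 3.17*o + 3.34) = 1.0584*o^5 + 11.9674*o^4 - 18.9597*o^3 + 1.0175*o^2 + 17.0702*o - 11.7568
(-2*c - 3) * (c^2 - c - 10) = -2*c^3 - c^2 + 23*c + 30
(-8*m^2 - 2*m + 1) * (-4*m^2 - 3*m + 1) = 32*m^4 + 32*m^3 - 6*m^2 - 5*m + 1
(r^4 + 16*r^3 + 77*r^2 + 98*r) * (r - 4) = r^5 + 12*r^4 + 13*r^3 - 210*r^2 - 392*r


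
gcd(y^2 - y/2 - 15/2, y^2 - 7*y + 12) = y - 3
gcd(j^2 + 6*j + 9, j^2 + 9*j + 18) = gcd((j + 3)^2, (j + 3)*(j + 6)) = j + 3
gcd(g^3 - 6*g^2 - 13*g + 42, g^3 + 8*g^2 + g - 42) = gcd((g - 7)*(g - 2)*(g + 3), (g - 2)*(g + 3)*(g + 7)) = g^2 + g - 6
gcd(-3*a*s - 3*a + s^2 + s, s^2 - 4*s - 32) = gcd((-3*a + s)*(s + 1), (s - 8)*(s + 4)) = 1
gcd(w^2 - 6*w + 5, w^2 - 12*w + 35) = w - 5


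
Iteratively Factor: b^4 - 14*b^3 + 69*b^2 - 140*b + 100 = (b - 2)*(b^3 - 12*b^2 + 45*b - 50) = (b - 2)^2*(b^2 - 10*b + 25) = (b - 5)*(b - 2)^2*(b - 5)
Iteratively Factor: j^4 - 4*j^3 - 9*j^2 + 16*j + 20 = (j + 2)*(j^3 - 6*j^2 + 3*j + 10) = (j + 1)*(j + 2)*(j^2 - 7*j + 10) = (j - 2)*(j + 1)*(j + 2)*(j - 5)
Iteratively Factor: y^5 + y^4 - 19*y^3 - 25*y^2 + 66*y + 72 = (y - 2)*(y^4 + 3*y^3 - 13*y^2 - 51*y - 36) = (y - 2)*(y + 3)*(y^3 - 13*y - 12) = (y - 4)*(y - 2)*(y + 3)*(y^2 + 4*y + 3) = (y - 4)*(y - 2)*(y + 3)^2*(y + 1)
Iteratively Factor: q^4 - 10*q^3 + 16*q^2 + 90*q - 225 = (q - 3)*(q^3 - 7*q^2 - 5*q + 75) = (q - 5)*(q - 3)*(q^2 - 2*q - 15) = (q - 5)^2*(q - 3)*(q + 3)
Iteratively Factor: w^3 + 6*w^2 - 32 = (w + 4)*(w^2 + 2*w - 8) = (w + 4)^2*(w - 2)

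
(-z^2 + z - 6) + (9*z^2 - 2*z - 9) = 8*z^2 - z - 15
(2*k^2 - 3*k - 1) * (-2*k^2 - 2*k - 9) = -4*k^4 + 2*k^3 - 10*k^2 + 29*k + 9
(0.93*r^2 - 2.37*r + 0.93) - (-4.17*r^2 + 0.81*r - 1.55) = 5.1*r^2 - 3.18*r + 2.48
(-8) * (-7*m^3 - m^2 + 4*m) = 56*m^3 + 8*m^2 - 32*m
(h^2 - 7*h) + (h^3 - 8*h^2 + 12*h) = h^3 - 7*h^2 + 5*h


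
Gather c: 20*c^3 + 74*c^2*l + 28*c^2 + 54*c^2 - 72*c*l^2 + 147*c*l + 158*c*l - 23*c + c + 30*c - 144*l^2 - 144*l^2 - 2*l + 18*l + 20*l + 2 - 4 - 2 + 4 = 20*c^3 + c^2*(74*l + 82) + c*(-72*l^2 + 305*l + 8) - 288*l^2 + 36*l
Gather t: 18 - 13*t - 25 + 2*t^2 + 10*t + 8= 2*t^2 - 3*t + 1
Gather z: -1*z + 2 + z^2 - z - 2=z^2 - 2*z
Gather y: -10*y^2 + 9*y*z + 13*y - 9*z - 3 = -10*y^2 + y*(9*z + 13) - 9*z - 3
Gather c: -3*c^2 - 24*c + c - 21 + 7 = -3*c^2 - 23*c - 14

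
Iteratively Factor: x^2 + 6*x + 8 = (x + 4)*(x + 2)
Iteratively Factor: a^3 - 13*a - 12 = (a + 1)*(a^2 - a - 12) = (a - 4)*(a + 1)*(a + 3)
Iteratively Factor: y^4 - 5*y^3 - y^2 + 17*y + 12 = (y - 4)*(y^3 - y^2 - 5*y - 3) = (y - 4)*(y + 1)*(y^2 - 2*y - 3) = (y - 4)*(y + 1)^2*(y - 3)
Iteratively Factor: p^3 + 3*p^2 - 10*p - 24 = (p + 4)*(p^2 - p - 6) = (p + 2)*(p + 4)*(p - 3)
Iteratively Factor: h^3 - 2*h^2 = (h)*(h^2 - 2*h) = h*(h - 2)*(h)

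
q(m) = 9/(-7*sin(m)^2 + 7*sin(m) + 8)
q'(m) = 9*(14*sin(m)*cos(m) - 7*cos(m))/(-7*sin(m)^2 + 7*sin(m) + 8)^2 = 63*(2*sin(m) - 1)*cos(m)/(-7*sin(m)^2 + 7*sin(m) + 8)^2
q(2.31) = 0.96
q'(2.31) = -0.23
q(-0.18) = 1.38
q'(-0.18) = -1.98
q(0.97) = 1.00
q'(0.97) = 0.28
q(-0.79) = -17.83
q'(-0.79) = -421.42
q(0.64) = 0.93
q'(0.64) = 0.10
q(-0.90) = -5.06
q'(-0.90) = -31.78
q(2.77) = 0.94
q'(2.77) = 0.17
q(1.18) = 1.06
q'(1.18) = 0.28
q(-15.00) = 18.45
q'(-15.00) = 462.61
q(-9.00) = 2.29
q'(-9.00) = 6.79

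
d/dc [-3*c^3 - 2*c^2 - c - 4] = -9*c^2 - 4*c - 1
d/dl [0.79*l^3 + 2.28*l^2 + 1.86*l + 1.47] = 2.37*l^2 + 4.56*l + 1.86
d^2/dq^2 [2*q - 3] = 0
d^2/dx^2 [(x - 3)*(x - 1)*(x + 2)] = 6*x - 4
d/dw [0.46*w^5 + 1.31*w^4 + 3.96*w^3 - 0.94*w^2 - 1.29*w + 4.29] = 2.3*w^4 + 5.24*w^3 + 11.88*w^2 - 1.88*w - 1.29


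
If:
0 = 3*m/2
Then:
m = 0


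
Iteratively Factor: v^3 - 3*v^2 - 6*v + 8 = (v - 1)*(v^2 - 2*v - 8) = (v - 1)*(v + 2)*(v - 4)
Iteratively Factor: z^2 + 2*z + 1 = (z + 1)*(z + 1)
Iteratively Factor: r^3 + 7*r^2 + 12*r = (r + 3)*(r^2 + 4*r) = r*(r + 3)*(r + 4)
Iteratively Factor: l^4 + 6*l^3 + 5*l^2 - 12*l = (l)*(l^3 + 6*l^2 + 5*l - 12) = l*(l - 1)*(l^2 + 7*l + 12) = l*(l - 1)*(l + 4)*(l + 3)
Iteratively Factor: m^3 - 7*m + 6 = (m - 1)*(m^2 + m - 6) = (m - 1)*(m + 3)*(m - 2)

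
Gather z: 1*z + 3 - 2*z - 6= -z - 3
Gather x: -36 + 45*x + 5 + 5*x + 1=50*x - 30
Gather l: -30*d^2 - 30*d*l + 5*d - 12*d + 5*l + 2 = -30*d^2 - 7*d + l*(5 - 30*d) + 2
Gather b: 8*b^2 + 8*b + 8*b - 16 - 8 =8*b^2 + 16*b - 24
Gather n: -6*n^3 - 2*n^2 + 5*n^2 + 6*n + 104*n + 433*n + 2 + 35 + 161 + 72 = -6*n^3 + 3*n^2 + 543*n + 270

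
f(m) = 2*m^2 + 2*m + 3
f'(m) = 4*m + 2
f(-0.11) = 2.80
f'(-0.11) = 1.56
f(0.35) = 3.94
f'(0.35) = 3.40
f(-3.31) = 18.29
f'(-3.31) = -11.24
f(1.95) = 14.50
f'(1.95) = 9.80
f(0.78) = 5.78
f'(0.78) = 5.12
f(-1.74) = 5.58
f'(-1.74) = -4.96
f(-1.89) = 6.36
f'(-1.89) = -5.56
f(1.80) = 13.08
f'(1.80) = 9.20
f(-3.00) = 15.00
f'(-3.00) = -10.00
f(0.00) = 3.00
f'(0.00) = 2.00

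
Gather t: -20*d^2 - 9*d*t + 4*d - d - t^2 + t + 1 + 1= -20*d^2 + 3*d - t^2 + t*(1 - 9*d) + 2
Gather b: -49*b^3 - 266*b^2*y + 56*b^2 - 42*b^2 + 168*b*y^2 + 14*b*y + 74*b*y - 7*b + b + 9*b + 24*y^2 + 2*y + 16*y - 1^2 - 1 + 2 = -49*b^3 + b^2*(14 - 266*y) + b*(168*y^2 + 88*y + 3) + 24*y^2 + 18*y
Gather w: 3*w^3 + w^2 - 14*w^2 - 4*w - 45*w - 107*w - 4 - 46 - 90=3*w^3 - 13*w^2 - 156*w - 140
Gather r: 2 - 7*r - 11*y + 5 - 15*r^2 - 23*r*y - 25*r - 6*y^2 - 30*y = -15*r^2 + r*(-23*y - 32) - 6*y^2 - 41*y + 7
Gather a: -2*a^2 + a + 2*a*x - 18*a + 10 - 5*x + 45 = -2*a^2 + a*(2*x - 17) - 5*x + 55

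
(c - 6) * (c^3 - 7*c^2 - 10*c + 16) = c^4 - 13*c^3 + 32*c^2 + 76*c - 96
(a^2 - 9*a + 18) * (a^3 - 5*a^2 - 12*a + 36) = a^5 - 14*a^4 + 51*a^3 + 54*a^2 - 540*a + 648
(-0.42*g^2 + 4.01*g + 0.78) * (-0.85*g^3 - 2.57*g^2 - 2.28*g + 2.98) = 0.357*g^5 - 2.3291*g^4 - 10.0111*g^3 - 12.399*g^2 + 10.1714*g + 2.3244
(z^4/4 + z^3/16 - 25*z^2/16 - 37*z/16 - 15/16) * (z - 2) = z^5/4 - 7*z^4/16 - 27*z^3/16 + 13*z^2/16 + 59*z/16 + 15/8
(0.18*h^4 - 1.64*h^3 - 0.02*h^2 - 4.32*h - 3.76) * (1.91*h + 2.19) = 0.3438*h^5 - 2.7382*h^4 - 3.6298*h^3 - 8.295*h^2 - 16.6424*h - 8.2344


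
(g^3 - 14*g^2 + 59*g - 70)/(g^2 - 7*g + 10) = g - 7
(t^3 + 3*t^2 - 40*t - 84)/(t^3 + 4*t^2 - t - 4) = (t^3 + 3*t^2 - 40*t - 84)/(t^3 + 4*t^2 - t - 4)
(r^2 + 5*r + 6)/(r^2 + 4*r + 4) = (r + 3)/(r + 2)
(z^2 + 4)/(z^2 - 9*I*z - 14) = (z + 2*I)/(z - 7*I)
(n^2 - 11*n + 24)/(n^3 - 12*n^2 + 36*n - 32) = (n - 3)/(n^2 - 4*n + 4)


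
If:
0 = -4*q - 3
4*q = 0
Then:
No Solution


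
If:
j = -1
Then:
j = -1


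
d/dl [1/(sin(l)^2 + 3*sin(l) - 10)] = -(2*sin(l) + 3)*cos(l)/(sin(l)^2 + 3*sin(l) - 10)^2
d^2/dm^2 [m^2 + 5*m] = 2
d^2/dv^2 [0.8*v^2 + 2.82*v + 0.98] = 1.60000000000000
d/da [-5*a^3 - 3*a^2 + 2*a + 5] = -15*a^2 - 6*a + 2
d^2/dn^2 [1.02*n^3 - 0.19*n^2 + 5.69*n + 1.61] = 6.12*n - 0.38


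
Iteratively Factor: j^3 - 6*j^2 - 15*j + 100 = (j - 5)*(j^2 - j - 20) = (j - 5)^2*(j + 4)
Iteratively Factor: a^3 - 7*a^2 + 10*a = (a - 2)*(a^2 - 5*a) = (a - 5)*(a - 2)*(a)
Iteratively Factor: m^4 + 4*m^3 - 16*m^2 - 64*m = (m)*(m^3 + 4*m^2 - 16*m - 64) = m*(m + 4)*(m^2 - 16) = m*(m - 4)*(m + 4)*(m + 4)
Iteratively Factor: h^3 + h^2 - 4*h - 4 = (h + 1)*(h^2 - 4) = (h - 2)*(h + 1)*(h + 2)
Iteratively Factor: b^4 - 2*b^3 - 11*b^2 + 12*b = (b + 3)*(b^3 - 5*b^2 + 4*b) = b*(b + 3)*(b^2 - 5*b + 4) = b*(b - 1)*(b + 3)*(b - 4)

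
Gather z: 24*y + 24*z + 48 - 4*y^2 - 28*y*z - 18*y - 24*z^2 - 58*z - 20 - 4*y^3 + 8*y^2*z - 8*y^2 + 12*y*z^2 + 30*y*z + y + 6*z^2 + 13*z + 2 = -4*y^3 - 12*y^2 + 7*y + z^2*(12*y - 18) + z*(8*y^2 + 2*y - 21) + 30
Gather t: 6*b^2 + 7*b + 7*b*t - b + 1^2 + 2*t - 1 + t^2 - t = 6*b^2 + 6*b + t^2 + t*(7*b + 1)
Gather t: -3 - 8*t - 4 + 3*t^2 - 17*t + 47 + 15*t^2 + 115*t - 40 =18*t^2 + 90*t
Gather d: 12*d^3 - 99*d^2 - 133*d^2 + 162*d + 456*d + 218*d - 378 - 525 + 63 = 12*d^3 - 232*d^2 + 836*d - 840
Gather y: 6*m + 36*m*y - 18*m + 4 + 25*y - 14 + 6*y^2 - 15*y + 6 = -12*m + 6*y^2 + y*(36*m + 10) - 4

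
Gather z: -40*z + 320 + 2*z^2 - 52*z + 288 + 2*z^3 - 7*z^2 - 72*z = 2*z^3 - 5*z^2 - 164*z + 608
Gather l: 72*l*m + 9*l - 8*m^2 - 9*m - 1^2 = l*(72*m + 9) - 8*m^2 - 9*m - 1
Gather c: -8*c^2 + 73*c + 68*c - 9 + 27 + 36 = -8*c^2 + 141*c + 54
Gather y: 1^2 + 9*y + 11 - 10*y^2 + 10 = -10*y^2 + 9*y + 22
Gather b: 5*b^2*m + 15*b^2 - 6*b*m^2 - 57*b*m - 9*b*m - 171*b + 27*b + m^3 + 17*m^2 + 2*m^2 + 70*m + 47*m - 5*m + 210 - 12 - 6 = b^2*(5*m + 15) + b*(-6*m^2 - 66*m - 144) + m^3 + 19*m^2 + 112*m + 192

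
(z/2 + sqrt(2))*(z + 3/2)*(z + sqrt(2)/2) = z^3/2 + 3*z^2/4 + 5*sqrt(2)*z^2/4 + z + 15*sqrt(2)*z/8 + 3/2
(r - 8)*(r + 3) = r^2 - 5*r - 24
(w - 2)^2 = w^2 - 4*w + 4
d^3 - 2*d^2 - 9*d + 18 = (d - 3)*(d - 2)*(d + 3)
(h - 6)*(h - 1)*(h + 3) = h^3 - 4*h^2 - 15*h + 18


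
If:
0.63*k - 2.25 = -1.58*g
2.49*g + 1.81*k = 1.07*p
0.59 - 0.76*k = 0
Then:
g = 1.11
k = 0.78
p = 3.91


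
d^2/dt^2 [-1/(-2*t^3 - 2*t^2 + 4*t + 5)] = 4*(-(3*t + 1)*(2*t^3 + 2*t^2 - 4*t - 5) + 2*(3*t^2 + 2*t - 2)^2)/(2*t^3 + 2*t^2 - 4*t - 5)^3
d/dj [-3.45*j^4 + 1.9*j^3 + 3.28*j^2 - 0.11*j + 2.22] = -13.8*j^3 + 5.7*j^2 + 6.56*j - 0.11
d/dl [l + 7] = 1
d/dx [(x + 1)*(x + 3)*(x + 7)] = 3*x^2 + 22*x + 31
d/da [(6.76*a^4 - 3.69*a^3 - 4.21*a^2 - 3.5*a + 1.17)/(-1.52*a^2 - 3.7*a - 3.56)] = (-20.5504*a^5 - 69.4272*a^4 - 68.9564*a^3 + 49.6662*a^2 + 33.532*a + 16.789)/(2.3104*a^4 + 11.248*a^3 + 24.5124*a^2 + 26.344*a + 12.6736)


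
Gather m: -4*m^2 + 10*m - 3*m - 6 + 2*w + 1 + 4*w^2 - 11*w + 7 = -4*m^2 + 7*m + 4*w^2 - 9*w + 2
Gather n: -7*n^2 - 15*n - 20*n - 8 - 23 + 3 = -7*n^2 - 35*n - 28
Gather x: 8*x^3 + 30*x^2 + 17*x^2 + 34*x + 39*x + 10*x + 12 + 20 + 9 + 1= 8*x^3 + 47*x^2 + 83*x + 42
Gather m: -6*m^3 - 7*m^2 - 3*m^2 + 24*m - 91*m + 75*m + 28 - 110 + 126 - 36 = -6*m^3 - 10*m^2 + 8*m + 8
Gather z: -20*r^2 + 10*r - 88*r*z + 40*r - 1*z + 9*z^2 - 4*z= -20*r^2 + 50*r + 9*z^2 + z*(-88*r - 5)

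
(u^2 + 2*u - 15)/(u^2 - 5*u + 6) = (u + 5)/(u - 2)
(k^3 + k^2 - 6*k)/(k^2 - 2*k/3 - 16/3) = 3*k*(-k^2 - k + 6)/(-3*k^2 + 2*k + 16)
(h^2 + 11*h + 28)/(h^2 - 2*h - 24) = (h + 7)/(h - 6)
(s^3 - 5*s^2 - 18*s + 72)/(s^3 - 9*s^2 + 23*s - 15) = (s^2 - 2*s - 24)/(s^2 - 6*s + 5)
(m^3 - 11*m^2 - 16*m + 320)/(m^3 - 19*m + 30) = (m^2 - 16*m + 64)/(m^2 - 5*m + 6)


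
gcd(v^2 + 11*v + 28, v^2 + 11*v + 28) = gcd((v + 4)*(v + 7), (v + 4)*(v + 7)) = v^2 + 11*v + 28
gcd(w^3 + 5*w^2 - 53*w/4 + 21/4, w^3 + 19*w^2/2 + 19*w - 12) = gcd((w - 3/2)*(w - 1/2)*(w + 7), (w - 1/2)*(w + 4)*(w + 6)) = w - 1/2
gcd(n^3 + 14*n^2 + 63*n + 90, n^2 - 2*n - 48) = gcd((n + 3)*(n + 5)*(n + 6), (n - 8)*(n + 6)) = n + 6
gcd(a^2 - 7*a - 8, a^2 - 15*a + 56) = a - 8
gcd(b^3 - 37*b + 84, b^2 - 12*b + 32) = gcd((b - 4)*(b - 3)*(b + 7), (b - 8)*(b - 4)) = b - 4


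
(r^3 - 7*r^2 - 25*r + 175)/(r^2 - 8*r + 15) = (r^2 - 2*r - 35)/(r - 3)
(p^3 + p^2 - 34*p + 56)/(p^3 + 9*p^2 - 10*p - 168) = (p - 2)/(p + 6)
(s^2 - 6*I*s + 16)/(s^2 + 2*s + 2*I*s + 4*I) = (s - 8*I)/(s + 2)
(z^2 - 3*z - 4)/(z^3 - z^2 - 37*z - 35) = (z - 4)/(z^2 - 2*z - 35)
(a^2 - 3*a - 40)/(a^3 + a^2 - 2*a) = (a^2 - 3*a - 40)/(a*(a^2 + a - 2))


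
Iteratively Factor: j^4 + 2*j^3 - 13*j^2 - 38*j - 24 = (j + 2)*(j^3 - 13*j - 12) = (j + 1)*(j + 2)*(j^2 - j - 12) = (j + 1)*(j + 2)*(j + 3)*(j - 4)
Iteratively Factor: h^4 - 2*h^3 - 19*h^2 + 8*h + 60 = (h + 2)*(h^3 - 4*h^2 - 11*h + 30) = (h - 5)*(h + 2)*(h^2 + h - 6) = (h - 5)*(h - 2)*(h + 2)*(h + 3)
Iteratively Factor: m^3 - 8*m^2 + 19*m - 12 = (m - 3)*(m^2 - 5*m + 4) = (m - 3)*(m - 1)*(m - 4)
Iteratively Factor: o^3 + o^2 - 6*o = (o + 3)*(o^2 - 2*o) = (o - 2)*(o + 3)*(o)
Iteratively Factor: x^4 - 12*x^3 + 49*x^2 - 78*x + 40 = (x - 5)*(x^3 - 7*x^2 + 14*x - 8) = (x - 5)*(x - 4)*(x^2 - 3*x + 2) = (x - 5)*(x - 4)*(x - 2)*(x - 1)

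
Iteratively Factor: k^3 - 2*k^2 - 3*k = (k - 3)*(k^2 + k) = (k - 3)*(k + 1)*(k)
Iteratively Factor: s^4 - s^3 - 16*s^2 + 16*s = (s - 4)*(s^3 + 3*s^2 - 4*s) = s*(s - 4)*(s^2 + 3*s - 4) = s*(s - 4)*(s - 1)*(s + 4)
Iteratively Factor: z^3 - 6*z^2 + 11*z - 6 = (z - 1)*(z^2 - 5*z + 6) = (z - 3)*(z - 1)*(z - 2)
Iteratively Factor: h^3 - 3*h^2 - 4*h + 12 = (h + 2)*(h^2 - 5*h + 6) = (h - 3)*(h + 2)*(h - 2)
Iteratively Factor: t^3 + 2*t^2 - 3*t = (t + 3)*(t^2 - t) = (t - 1)*(t + 3)*(t)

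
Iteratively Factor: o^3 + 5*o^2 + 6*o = (o + 3)*(o^2 + 2*o) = (o + 2)*(o + 3)*(o)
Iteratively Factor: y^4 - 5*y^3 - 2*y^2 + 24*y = (y)*(y^3 - 5*y^2 - 2*y + 24) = y*(y + 2)*(y^2 - 7*y + 12) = y*(y - 3)*(y + 2)*(y - 4)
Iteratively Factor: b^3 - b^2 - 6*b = (b - 3)*(b^2 + 2*b) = (b - 3)*(b + 2)*(b)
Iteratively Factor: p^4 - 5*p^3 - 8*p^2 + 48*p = (p - 4)*(p^3 - p^2 - 12*p) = p*(p - 4)*(p^2 - p - 12) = p*(p - 4)^2*(p + 3)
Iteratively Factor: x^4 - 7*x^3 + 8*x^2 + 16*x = (x - 4)*(x^3 - 3*x^2 - 4*x) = (x - 4)^2*(x^2 + x) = x*(x - 4)^2*(x + 1)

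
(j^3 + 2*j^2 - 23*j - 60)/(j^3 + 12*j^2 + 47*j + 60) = (j - 5)/(j + 5)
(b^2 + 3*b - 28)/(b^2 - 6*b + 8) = (b + 7)/(b - 2)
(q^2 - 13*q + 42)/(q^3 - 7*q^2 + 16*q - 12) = (q^2 - 13*q + 42)/(q^3 - 7*q^2 + 16*q - 12)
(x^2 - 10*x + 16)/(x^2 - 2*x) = (x - 8)/x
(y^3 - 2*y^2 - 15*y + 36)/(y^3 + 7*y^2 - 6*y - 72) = (y - 3)/(y + 6)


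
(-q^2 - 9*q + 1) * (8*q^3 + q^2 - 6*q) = -8*q^5 - 73*q^4 + 5*q^3 + 55*q^2 - 6*q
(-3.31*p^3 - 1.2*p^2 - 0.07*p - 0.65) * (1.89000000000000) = -6.2559*p^3 - 2.268*p^2 - 0.1323*p - 1.2285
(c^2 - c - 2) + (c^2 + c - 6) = 2*c^2 - 8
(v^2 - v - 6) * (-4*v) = -4*v^3 + 4*v^2 + 24*v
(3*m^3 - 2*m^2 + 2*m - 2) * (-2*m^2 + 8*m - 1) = -6*m^5 + 28*m^4 - 23*m^3 + 22*m^2 - 18*m + 2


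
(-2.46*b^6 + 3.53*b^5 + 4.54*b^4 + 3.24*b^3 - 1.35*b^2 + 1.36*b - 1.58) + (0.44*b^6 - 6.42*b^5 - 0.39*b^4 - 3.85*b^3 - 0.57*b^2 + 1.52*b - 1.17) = -2.02*b^6 - 2.89*b^5 + 4.15*b^4 - 0.61*b^3 - 1.92*b^2 + 2.88*b - 2.75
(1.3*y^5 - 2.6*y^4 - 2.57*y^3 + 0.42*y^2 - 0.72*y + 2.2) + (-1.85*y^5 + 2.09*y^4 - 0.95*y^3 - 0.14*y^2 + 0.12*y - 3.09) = -0.55*y^5 - 0.51*y^4 - 3.52*y^3 + 0.28*y^2 - 0.6*y - 0.89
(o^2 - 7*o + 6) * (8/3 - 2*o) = -2*o^3 + 50*o^2/3 - 92*o/3 + 16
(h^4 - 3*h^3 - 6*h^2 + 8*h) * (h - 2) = h^5 - 5*h^4 + 20*h^2 - 16*h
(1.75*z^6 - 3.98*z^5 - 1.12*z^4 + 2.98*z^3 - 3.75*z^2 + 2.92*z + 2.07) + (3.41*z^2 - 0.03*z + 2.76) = 1.75*z^6 - 3.98*z^5 - 1.12*z^4 + 2.98*z^3 - 0.34*z^2 + 2.89*z + 4.83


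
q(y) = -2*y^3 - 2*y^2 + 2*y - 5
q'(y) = -6*y^2 - 4*y + 2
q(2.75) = -56.22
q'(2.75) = -54.38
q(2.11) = -28.47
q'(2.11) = -33.15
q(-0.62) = -6.53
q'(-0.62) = 2.17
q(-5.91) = 326.17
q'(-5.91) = -183.93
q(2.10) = -28.14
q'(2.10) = -32.86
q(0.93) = -6.48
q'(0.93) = -6.91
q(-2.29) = 3.95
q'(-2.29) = -20.30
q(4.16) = -175.27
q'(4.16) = -118.47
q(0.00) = -5.00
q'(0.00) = 2.00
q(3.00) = -71.00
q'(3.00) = -64.00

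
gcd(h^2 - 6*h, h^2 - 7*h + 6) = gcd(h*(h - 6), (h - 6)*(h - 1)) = h - 6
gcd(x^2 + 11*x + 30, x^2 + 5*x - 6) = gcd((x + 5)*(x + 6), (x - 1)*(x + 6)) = x + 6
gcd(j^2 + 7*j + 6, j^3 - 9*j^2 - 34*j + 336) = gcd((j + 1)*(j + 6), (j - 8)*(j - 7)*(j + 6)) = j + 6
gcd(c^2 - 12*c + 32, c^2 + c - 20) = c - 4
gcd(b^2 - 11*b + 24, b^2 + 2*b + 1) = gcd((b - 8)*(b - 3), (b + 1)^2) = 1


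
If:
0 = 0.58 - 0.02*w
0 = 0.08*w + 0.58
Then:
No Solution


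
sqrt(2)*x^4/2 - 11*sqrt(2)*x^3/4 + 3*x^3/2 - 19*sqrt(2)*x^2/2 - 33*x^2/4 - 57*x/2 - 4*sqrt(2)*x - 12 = (x - 8)*(x + 1/2)*(x + 3*sqrt(2)/2)*(sqrt(2)*x/2 + sqrt(2))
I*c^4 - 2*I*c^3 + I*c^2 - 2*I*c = c*(c - 2)*(c + I)*(I*c + 1)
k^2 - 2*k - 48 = (k - 8)*(k + 6)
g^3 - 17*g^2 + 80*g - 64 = (g - 8)^2*(g - 1)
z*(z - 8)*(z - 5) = z^3 - 13*z^2 + 40*z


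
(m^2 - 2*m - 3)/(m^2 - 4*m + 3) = (m + 1)/(m - 1)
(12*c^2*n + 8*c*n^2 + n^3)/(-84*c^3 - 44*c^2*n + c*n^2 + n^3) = -n/(7*c - n)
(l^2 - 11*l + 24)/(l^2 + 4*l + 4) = (l^2 - 11*l + 24)/(l^2 + 4*l + 4)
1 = 1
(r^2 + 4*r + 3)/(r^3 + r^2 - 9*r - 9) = 1/(r - 3)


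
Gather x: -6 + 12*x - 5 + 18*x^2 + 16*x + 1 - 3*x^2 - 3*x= 15*x^2 + 25*x - 10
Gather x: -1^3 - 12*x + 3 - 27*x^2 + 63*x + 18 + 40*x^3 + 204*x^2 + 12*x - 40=40*x^3 + 177*x^2 + 63*x - 20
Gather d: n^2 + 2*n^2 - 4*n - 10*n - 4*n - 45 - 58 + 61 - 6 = 3*n^2 - 18*n - 48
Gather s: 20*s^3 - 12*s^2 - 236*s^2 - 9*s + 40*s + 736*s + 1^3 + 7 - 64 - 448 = 20*s^3 - 248*s^2 + 767*s - 504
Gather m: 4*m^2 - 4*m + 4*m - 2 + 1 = 4*m^2 - 1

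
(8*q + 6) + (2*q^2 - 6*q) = 2*q^2 + 2*q + 6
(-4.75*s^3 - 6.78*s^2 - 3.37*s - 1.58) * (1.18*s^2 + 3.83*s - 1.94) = -5.605*s^5 - 26.1929*s^4 - 20.729*s^3 - 1.6183*s^2 + 0.4864*s + 3.0652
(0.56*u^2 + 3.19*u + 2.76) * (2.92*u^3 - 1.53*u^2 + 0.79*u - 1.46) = 1.6352*u^5 + 8.458*u^4 + 3.6209*u^3 - 2.5203*u^2 - 2.477*u - 4.0296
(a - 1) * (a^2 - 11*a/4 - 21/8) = a^3 - 15*a^2/4 + a/8 + 21/8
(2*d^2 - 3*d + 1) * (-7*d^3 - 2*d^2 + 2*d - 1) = -14*d^5 + 17*d^4 + 3*d^3 - 10*d^2 + 5*d - 1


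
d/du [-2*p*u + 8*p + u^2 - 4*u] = -2*p + 2*u - 4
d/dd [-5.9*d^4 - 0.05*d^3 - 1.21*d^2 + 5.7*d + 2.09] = -23.6*d^3 - 0.15*d^2 - 2.42*d + 5.7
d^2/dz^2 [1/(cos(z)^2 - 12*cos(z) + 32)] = (-4*sin(z)^4 + 18*sin(z)^2 - 429*cos(z) + 9*cos(3*z) + 210)/((cos(z) - 8)^3*(cos(z) - 4)^3)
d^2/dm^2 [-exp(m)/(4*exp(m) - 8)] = (-exp(m) - 2)*exp(m)/(2*(exp(3*m) - 6*exp(2*m) + 12*exp(m) - 8))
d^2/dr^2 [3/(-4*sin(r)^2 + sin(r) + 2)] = 3*(-64*sin(r)^4 + 12*sin(r)^3 + 63*sin(r)^2 - 22*sin(r) + 18)/(sin(r) + 2*cos(2*r))^3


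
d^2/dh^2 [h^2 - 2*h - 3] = 2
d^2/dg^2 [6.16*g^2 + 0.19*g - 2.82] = 12.3200000000000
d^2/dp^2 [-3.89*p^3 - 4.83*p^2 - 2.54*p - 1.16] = -23.34*p - 9.66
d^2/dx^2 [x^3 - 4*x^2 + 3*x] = 6*x - 8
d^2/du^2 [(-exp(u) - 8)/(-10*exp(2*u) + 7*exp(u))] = 2*(50*exp(3*u) + 1635*exp(2*u) - 840*exp(u) + 196)*exp(-u)/(1000*exp(3*u) - 2100*exp(2*u) + 1470*exp(u) - 343)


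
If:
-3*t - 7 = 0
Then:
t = -7/3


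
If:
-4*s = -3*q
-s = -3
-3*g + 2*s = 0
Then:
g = 2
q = 4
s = 3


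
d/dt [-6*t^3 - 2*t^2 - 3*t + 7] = -18*t^2 - 4*t - 3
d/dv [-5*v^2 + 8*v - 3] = 8 - 10*v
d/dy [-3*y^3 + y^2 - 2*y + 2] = -9*y^2 + 2*y - 2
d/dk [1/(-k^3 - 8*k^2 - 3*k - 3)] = (3*k^2 + 16*k + 3)/(k^3 + 8*k^2 + 3*k + 3)^2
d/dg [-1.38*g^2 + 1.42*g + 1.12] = 1.42 - 2.76*g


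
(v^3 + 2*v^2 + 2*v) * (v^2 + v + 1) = v^5 + 3*v^4 + 5*v^3 + 4*v^2 + 2*v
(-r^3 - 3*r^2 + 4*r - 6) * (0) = 0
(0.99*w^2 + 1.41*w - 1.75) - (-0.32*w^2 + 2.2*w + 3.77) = 1.31*w^2 - 0.79*w - 5.52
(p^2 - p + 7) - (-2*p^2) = 3*p^2 - p + 7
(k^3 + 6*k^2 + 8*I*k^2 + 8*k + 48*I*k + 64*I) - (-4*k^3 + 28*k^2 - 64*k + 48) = 5*k^3 - 22*k^2 + 8*I*k^2 + 72*k + 48*I*k - 48 + 64*I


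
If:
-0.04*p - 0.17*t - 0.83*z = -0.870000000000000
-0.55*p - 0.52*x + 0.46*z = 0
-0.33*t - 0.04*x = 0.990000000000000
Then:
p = 22.3319502074689 - 13.1365522444361*z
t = -1.7913994718974*z - 0.136929460580913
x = 14.7790456431535*z - 23.6203319502075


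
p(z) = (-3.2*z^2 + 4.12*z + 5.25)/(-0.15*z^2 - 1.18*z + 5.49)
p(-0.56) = 0.32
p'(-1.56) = 1.89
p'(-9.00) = 43.80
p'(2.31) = -6.55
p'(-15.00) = 13.64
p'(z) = (4.12 - 6.4*z)/(-0.15*z^2 - 1.18*z + 5.49) + (0.3*z + 1.18)*(-3.2*z^2 + 4.12*z + 5.25)/(-0.15*z^2 - 1.18*z + 5.49)^2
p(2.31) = -1.18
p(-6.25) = -20.77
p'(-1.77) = 2.02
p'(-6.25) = 8.36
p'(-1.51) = 1.86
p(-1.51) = -1.19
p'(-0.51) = 1.28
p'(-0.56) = 1.31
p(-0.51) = 0.38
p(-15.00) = 73.54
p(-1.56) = -1.29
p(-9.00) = -73.49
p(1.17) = 1.46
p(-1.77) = -1.70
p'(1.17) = -0.29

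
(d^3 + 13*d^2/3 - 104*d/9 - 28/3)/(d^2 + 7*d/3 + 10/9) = (3*d^2 + 11*d - 42)/(3*d + 5)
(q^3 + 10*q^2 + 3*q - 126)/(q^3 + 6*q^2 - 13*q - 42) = (q + 6)/(q + 2)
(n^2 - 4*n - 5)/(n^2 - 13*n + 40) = (n + 1)/(n - 8)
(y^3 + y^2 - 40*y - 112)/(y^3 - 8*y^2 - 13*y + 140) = (y + 4)/(y - 5)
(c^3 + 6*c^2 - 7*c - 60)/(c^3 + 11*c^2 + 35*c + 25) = (c^2 + c - 12)/(c^2 + 6*c + 5)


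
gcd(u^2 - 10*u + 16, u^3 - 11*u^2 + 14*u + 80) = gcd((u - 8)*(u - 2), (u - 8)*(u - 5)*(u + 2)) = u - 8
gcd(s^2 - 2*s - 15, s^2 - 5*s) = s - 5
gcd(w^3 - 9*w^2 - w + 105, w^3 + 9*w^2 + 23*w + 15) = w + 3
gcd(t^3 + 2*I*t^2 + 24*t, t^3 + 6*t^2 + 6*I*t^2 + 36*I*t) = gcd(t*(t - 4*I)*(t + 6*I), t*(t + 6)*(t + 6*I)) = t^2 + 6*I*t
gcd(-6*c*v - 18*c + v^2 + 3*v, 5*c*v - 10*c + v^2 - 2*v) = 1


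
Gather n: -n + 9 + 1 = 10 - n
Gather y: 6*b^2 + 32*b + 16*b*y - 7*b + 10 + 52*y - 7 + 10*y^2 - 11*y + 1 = 6*b^2 + 25*b + 10*y^2 + y*(16*b + 41) + 4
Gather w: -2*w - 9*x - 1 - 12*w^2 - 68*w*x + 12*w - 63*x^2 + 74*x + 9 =-12*w^2 + w*(10 - 68*x) - 63*x^2 + 65*x + 8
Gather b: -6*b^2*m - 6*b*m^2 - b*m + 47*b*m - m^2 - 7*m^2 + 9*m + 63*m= -6*b^2*m + b*(-6*m^2 + 46*m) - 8*m^2 + 72*m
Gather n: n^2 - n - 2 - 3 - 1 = n^2 - n - 6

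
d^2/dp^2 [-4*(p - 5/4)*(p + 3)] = -8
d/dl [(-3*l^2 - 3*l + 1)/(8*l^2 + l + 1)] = (21*l^2 - 22*l - 4)/(64*l^4 + 16*l^3 + 17*l^2 + 2*l + 1)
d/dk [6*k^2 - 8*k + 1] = 12*k - 8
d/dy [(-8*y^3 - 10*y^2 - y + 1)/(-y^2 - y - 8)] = (8*y^4 + 16*y^3 + 201*y^2 + 162*y + 9)/(y^4 + 2*y^3 + 17*y^2 + 16*y + 64)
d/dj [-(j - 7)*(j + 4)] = 3 - 2*j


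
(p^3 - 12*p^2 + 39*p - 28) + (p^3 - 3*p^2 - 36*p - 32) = 2*p^3 - 15*p^2 + 3*p - 60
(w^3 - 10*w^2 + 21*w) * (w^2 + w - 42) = w^5 - 9*w^4 - 31*w^3 + 441*w^2 - 882*w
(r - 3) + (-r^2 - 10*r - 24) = -r^2 - 9*r - 27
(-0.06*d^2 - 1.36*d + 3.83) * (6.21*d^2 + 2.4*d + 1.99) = -0.3726*d^4 - 8.5896*d^3 + 20.4009*d^2 + 6.4856*d + 7.6217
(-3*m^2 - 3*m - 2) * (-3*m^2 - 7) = 9*m^4 + 9*m^3 + 27*m^2 + 21*m + 14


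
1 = 1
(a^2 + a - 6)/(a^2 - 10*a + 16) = (a + 3)/(a - 8)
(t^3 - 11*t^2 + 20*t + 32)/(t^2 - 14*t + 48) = (t^2 - 3*t - 4)/(t - 6)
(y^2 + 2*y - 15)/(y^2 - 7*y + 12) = (y + 5)/(y - 4)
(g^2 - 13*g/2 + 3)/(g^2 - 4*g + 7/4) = 2*(g - 6)/(2*g - 7)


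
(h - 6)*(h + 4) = h^2 - 2*h - 24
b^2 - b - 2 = (b - 2)*(b + 1)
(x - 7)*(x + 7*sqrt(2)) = x^2 - 7*x + 7*sqrt(2)*x - 49*sqrt(2)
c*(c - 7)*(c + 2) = c^3 - 5*c^2 - 14*c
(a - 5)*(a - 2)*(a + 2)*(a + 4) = a^4 - a^3 - 24*a^2 + 4*a + 80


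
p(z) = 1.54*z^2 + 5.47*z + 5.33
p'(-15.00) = -40.73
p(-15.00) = 269.78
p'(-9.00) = -22.25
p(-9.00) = 80.84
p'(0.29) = 6.36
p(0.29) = 7.05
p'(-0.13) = 5.07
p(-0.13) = 4.64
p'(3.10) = 15.02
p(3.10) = 37.09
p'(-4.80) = -9.31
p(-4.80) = 14.56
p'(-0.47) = 4.02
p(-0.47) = 3.10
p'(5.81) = 23.36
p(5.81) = 89.10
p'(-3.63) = -5.71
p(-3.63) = 5.77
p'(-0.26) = 4.67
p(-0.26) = 4.01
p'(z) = 3.08*z + 5.47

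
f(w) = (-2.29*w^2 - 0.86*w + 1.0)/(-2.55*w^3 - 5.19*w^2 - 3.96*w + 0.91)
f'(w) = (-4.58*w - 0.86)/(-2.55*w^3 - 5.19*w^2 - 3.96*w + 0.91) + (-2.29*w^2 - 0.86*w + 1.0)*(7.65*w^2 + 10.38*w + 3.96)/(-2.55*w^3 - 5.19*w^2 - 3.96*w + 0.91)^2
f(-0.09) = 0.86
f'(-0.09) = 1.81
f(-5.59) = -0.21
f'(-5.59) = -0.05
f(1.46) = 0.22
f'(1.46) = -0.00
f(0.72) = 0.14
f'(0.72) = 0.35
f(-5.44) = -0.22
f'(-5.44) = -0.05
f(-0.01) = 1.06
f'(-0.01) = 3.46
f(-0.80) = 0.11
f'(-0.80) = 1.39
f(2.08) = 0.20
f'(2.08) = -0.03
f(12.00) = 0.07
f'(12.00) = -0.00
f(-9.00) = -0.12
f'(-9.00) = -0.02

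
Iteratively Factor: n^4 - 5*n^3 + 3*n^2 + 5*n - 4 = (n - 1)*(n^3 - 4*n^2 - n + 4) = (n - 1)*(n + 1)*(n^2 - 5*n + 4) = (n - 1)^2*(n + 1)*(n - 4)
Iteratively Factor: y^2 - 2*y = (y)*(y - 2)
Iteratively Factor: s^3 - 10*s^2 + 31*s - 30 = (s - 5)*(s^2 - 5*s + 6) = (s - 5)*(s - 2)*(s - 3)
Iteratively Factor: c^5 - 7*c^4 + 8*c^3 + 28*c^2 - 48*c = (c - 2)*(c^4 - 5*c^3 - 2*c^2 + 24*c) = (c - 2)*(c + 2)*(c^3 - 7*c^2 + 12*c) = (c - 4)*(c - 2)*(c + 2)*(c^2 - 3*c) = c*(c - 4)*(c - 2)*(c + 2)*(c - 3)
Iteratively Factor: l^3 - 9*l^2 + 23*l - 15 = (l - 1)*(l^2 - 8*l + 15) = (l - 3)*(l - 1)*(l - 5)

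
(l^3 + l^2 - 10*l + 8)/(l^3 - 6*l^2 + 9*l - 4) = (l^2 + 2*l - 8)/(l^2 - 5*l + 4)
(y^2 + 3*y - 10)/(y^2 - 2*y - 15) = (-y^2 - 3*y + 10)/(-y^2 + 2*y + 15)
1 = 1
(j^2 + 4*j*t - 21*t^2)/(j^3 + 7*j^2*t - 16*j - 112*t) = (j - 3*t)/(j^2 - 16)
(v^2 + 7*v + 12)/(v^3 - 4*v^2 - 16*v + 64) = (v + 3)/(v^2 - 8*v + 16)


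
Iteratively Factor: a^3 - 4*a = (a - 2)*(a^2 + 2*a) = (a - 2)*(a + 2)*(a)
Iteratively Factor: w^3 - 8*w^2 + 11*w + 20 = (w - 4)*(w^2 - 4*w - 5) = (w - 4)*(w + 1)*(w - 5)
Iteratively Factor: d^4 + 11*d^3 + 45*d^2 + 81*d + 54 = (d + 3)*(d^3 + 8*d^2 + 21*d + 18) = (d + 2)*(d + 3)*(d^2 + 6*d + 9) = (d + 2)*(d + 3)^2*(d + 3)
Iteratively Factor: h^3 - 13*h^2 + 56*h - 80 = (h - 5)*(h^2 - 8*h + 16) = (h - 5)*(h - 4)*(h - 4)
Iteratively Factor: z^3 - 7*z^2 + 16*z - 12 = (z - 2)*(z^2 - 5*z + 6) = (z - 2)^2*(z - 3)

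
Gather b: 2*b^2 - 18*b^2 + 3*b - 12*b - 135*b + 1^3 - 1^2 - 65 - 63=-16*b^2 - 144*b - 128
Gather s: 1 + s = s + 1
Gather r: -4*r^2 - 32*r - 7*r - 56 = -4*r^2 - 39*r - 56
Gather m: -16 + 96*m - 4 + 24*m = 120*m - 20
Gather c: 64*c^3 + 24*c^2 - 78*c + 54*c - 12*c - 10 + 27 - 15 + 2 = 64*c^3 + 24*c^2 - 36*c + 4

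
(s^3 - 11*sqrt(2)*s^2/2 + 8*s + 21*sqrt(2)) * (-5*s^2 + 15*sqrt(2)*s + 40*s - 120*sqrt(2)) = -5*s^5 + 40*s^4 + 85*sqrt(2)*s^4/2 - 340*sqrt(2)*s^3 - 205*s^3 + 15*sqrt(2)*s^2 + 1640*s^2 - 120*sqrt(2)*s + 630*s - 5040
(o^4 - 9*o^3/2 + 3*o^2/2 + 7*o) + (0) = o^4 - 9*o^3/2 + 3*o^2/2 + 7*o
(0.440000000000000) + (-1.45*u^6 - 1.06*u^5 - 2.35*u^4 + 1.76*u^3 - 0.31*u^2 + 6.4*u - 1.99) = -1.45*u^6 - 1.06*u^5 - 2.35*u^4 + 1.76*u^3 - 0.31*u^2 + 6.4*u - 1.55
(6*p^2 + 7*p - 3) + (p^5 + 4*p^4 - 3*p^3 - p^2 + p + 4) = p^5 + 4*p^4 - 3*p^3 + 5*p^2 + 8*p + 1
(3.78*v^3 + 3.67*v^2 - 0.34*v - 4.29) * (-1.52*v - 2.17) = -5.7456*v^4 - 13.781*v^3 - 7.4471*v^2 + 7.2586*v + 9.3093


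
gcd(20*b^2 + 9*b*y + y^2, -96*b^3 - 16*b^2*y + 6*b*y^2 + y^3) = 4*b + y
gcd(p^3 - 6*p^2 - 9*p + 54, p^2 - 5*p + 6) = p - 3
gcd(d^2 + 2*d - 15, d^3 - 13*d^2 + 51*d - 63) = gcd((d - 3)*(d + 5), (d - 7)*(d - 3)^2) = d - 3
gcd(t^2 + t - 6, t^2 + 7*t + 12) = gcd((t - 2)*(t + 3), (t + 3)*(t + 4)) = t + 3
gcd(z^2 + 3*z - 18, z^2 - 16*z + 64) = 1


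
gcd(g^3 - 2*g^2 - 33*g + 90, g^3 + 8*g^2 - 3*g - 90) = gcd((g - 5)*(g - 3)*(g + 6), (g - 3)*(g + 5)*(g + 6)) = g^2 + 3*g - 18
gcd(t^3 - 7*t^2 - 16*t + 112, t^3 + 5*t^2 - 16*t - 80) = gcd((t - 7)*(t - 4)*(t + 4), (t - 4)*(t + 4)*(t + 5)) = t^2 - 16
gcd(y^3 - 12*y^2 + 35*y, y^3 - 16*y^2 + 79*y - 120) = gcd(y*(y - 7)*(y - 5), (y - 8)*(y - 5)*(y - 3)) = y - 5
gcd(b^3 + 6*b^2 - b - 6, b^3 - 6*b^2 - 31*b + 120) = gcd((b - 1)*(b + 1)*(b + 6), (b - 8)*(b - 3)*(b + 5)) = 1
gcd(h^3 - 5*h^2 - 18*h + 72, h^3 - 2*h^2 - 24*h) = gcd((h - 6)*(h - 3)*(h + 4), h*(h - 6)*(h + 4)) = h^2 - 2*h - 24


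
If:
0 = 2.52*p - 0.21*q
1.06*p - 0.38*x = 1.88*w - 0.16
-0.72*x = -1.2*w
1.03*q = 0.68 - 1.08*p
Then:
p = 0.05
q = 0.61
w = 0.08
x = 0.14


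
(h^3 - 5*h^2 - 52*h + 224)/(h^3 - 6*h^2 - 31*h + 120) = (h^2 + 3*h - 28)/(h^2 + 2*h - 15)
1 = 1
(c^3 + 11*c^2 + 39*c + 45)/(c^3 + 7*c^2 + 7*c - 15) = (c + 3)/(c - 1)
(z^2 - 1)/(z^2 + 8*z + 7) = (z - 1)/(z + 7)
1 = 1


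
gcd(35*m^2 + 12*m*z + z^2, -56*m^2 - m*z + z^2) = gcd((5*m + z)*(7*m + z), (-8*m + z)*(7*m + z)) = 7*m + z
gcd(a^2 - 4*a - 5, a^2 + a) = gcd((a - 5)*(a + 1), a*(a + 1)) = a + 1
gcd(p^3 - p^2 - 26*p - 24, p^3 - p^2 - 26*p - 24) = p^3 - p^2 - 26*p - 24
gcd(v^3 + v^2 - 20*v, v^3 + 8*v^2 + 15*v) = v^2 + 5*v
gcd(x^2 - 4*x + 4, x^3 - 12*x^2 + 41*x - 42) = x - 2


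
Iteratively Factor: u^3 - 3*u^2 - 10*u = (u - 5)*(u^2 + 2*u) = (u - 5)*(u + 2)*(u)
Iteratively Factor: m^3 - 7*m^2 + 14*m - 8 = (m - 1)*(m^2 - 6*m + 8) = (m - 4)*(m - 1)*(m - 2)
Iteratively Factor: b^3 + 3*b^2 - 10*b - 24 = (b + 4)*(b^2 - b - 6) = (b - 3)*(b + 4)*(b + 2)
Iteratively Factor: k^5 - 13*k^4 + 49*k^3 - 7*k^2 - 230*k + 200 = (k + 2)*(k^4 - 15*k^3 + 79*k^2 - 165*k + 100) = (k - 4)*(k + 2)*(k^3 - 11*k^2 + 35*k - 25) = (k - 5)*(k - 4)*(k + 2)*(k^2 - 6*k + 5) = (k - 5)*(k - 4)*(k - 1)*(k + 2)*(k - 5)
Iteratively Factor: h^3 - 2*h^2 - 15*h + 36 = (h + 4)*(h^2 - 6*h + 9) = (h - 3)*(h + 4)*(h - 3)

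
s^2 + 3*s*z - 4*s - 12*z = (s - 4)*(s + 3*z)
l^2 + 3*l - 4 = (l - 1)*(l + 4)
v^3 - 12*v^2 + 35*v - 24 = (v - 8)*(v - 3)*(v - 1)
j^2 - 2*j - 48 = (j - 8)*(j + 6)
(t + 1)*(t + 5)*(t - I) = t^3 + 6*t^2 - I*t^2 + 5*t - 6*I*t - 5*I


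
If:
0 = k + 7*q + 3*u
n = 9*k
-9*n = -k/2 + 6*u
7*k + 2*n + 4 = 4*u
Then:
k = -3/59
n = -27/59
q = -471/1652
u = 161/236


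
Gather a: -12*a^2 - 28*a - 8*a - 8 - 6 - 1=-12*a^2 - 36*a - 15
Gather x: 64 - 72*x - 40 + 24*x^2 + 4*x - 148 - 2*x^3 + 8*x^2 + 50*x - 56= -2*x^3 + 32*x^2 - 18*x - 180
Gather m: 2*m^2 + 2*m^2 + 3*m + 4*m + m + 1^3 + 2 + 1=4*m^2 + 8*m + 4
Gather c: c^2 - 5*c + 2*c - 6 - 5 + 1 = c^2 - 3*c - 10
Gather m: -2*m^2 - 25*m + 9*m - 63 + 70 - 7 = -2*m^2 - 16*m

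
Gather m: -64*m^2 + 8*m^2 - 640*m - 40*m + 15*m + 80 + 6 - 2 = -56*m^2 - 665*m + 84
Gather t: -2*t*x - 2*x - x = -2*t*x - 3*x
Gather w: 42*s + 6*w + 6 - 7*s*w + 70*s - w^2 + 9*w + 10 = 112*s - w^2 + w*(15 - 7*s) + 16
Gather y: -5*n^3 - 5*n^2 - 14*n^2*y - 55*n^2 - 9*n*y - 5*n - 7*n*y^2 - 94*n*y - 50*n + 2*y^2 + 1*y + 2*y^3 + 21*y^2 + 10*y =-5*n^3 - 60*n^2 - 55*n + 2*y^3 + y^2*(23 - 7*n) + y*(-14*n^2 - 103*n + 11)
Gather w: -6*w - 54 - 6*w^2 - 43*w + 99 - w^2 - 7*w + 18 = -7*w^2 - 56*w + 63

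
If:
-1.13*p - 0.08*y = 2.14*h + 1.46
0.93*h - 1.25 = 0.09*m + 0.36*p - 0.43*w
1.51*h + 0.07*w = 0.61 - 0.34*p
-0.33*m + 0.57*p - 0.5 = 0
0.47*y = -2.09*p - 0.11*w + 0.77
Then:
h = 10.06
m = -55.44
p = -31.22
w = -56.58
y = 153.70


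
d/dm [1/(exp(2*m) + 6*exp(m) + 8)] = 2*(-exp(m) - 3)*exp(m)/(exp(2*m) + 6*exp(m) + 8)^2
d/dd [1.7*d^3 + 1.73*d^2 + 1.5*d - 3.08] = 5.1*d^2 + 3.46*d + 1.5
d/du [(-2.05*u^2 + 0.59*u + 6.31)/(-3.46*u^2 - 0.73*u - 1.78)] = (3.5379*u^2 + 50.9632*u + 3.5561)/(11.9716*u^4 + 5.0516*u^3 + 12.8505*u^2 + 2.5988*u + 3.1684)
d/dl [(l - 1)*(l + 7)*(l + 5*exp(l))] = 5*l^2*exp(l) + 3*l^2 + 40*l*exp(l) + 12*l - 5*exp(l) - 7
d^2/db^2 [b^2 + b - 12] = 2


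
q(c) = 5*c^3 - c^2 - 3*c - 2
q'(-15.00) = 3402.00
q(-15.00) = -17057.00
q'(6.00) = 525.00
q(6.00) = 1024.00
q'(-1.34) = 26.61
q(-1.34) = -11.81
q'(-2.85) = 124.54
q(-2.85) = -117.32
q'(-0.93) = 11.83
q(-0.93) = -4.10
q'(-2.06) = 64.77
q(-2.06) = -43.77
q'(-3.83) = 224.69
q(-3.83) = -286.09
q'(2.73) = 103.33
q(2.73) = 84.09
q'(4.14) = 245.81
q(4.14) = 323.23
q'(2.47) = 83.57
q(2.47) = 59.84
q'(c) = 15*c^2 - 2*c - 3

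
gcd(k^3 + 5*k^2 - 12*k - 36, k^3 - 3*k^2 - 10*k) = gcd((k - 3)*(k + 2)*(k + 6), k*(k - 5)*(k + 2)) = k + 2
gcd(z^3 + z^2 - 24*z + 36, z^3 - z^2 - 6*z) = z - 3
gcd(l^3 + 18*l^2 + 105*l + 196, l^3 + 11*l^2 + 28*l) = l^2 + 11*l + 28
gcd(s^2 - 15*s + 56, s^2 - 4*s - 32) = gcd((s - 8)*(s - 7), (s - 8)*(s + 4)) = s - 8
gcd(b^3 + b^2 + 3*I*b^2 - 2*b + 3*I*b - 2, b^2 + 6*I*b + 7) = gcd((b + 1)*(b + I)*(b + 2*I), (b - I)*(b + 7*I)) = 1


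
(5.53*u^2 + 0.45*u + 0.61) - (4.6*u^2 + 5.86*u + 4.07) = 0.930000000000001*u^2 - 5.41*u - 3.46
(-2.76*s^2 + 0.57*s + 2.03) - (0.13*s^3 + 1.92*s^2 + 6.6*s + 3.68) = -0.13*s^3 - 4.68*s^2 - 6.03*s - 1.65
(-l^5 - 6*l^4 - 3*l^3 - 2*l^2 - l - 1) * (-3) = 3*l^5 + 18*l^4 + 9*l^3 + 6*l^2 + 3*l + 3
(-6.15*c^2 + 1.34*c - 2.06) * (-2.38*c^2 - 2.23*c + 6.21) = 14.637*c^4 + 10.5253*c^3 - 36.2769*c^2 + 12.9152*c - 12.7926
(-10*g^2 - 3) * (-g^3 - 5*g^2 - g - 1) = 10*g^5 + 50*g^4 + 13*g^3 + 25*g^2 + 3*g + 3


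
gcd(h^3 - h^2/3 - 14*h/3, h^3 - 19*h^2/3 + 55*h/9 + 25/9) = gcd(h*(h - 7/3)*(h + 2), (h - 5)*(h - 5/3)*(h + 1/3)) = 1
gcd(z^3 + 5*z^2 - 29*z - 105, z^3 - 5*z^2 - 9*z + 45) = z^2 - 2*z - 15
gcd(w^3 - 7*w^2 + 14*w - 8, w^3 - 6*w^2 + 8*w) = w^2 - 6*w + 8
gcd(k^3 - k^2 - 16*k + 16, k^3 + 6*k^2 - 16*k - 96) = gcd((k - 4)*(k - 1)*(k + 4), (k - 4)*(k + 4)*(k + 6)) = k^2 - 16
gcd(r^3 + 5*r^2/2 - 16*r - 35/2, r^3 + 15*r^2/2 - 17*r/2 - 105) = r^2 + 3*r/2 - 35/2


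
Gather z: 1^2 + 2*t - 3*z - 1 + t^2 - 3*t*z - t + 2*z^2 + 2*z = t^2 + t + 2*z^2 + z*(-3*t - 1)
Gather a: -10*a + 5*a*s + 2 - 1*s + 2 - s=a*(5*s - 10) - 2*s + 4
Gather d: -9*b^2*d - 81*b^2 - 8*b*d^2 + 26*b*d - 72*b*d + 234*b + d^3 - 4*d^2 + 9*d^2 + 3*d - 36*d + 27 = -81*b^2 + 234*b + d^3 + d^2*(5 - 8*b) + d*(-9*b^2 - 46*b - 33) + 27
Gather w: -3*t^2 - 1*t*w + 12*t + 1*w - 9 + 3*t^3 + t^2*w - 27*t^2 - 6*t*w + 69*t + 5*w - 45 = 3*t^3 - 30*t^2 + 81*t + w*(t^2 - 7*t + 6) - 54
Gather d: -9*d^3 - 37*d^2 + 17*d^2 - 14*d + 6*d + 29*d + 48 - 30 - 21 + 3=-9*d^3 - 20*d^2 + 21*d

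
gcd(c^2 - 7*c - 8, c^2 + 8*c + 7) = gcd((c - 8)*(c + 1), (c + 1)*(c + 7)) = c + 1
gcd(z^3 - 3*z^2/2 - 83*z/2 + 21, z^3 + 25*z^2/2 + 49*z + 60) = z + 6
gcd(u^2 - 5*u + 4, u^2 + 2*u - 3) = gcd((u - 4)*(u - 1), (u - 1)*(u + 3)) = u - 1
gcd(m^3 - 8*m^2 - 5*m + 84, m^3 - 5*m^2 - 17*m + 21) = m^2 - 4*m - 21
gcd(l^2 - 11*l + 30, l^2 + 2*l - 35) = l - 5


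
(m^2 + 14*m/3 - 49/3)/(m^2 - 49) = (m - 7/3)/(m - 7)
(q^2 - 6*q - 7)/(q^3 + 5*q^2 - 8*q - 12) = (q - 7)/(q^2 + 4*q - 12)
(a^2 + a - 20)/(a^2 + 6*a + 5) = (a - 4)/(a + 1)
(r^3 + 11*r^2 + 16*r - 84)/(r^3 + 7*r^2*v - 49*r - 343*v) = (r^2 + 4*r - 12)/(r^2 + 7*r*v - 7*r - 49*v)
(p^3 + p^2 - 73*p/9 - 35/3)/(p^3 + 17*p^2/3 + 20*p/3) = (p^2 - 2*p/3 - 7)/(p*(p + 4))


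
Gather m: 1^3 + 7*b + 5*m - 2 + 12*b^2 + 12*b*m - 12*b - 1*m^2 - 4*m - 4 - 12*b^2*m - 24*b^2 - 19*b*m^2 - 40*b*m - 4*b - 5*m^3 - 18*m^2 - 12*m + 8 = -12*b^2 - 9*b - 5*m^3 + m^2*(-19*b - 19) + m*(-12*b^2 - 28*b - 11) + 3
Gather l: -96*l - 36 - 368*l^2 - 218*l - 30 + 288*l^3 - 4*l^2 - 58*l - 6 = 288*l^3 - 372*l^2 - 372*l - 72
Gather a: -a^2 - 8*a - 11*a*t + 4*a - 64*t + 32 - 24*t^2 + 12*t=-a^2 + a*(-11*t - 4) - 24*t^2 - 52*t + 32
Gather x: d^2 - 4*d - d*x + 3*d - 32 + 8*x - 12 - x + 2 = d^2 - d + x*(7 - d) - 42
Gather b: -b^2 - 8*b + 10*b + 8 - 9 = -b^2 + 2*b - 1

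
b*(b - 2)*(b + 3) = b^3 + b^2 - 6*b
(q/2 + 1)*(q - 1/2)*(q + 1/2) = q^3/2 + q^2 - q/8 - 1/4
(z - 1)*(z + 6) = z^2 + 5*z - 6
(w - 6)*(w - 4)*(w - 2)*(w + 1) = w^4 - 11*w^3 + 32*w^2 - 4*w - 48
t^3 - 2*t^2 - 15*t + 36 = (t - 3)^2*(t + 4)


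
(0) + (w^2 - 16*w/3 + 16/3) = w^2 - 16*w/3 + 16/3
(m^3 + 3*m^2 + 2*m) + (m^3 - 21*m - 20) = 2*m^3 + 3*m^2 - 19*m - 20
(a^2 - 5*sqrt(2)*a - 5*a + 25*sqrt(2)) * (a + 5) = a^3 - 5*sqrt(2)*a^2 - 25*a + 125*sqrt(2)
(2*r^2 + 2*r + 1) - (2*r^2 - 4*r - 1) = 6*r + 2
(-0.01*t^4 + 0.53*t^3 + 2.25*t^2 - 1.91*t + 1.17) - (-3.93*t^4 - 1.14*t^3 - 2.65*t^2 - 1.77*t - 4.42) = 3.92*t^4 + 1.67*t^3 + 4.9*t^2 - 0.14*t + 5.59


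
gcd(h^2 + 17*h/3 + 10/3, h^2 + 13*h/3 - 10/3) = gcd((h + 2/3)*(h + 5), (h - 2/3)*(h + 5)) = h + 5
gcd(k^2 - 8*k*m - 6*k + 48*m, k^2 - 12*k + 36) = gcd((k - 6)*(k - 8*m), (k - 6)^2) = k - 6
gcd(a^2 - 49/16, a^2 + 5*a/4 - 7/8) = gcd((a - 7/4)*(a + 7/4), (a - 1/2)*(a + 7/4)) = a + 7/4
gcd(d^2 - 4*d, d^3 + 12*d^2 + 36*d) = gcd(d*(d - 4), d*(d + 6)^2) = d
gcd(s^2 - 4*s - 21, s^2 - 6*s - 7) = s - 7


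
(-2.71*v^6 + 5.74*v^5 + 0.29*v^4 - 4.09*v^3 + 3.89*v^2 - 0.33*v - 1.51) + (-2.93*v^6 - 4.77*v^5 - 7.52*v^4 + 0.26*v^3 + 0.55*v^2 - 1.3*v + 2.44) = -5.64*v^6 + 0.970000000000001*v^5 - 7.23*v^4 - 3.83*v^3 + 4.44*v^2 - 1.63*v + 0.93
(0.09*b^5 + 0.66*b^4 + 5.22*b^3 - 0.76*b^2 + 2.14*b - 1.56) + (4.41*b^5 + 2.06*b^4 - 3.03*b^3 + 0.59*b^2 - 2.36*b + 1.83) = 4.5*b^5 + 2.72*b^4 + 2.19*b^3 - 0.17*b^2 - 0.22*b + 0.27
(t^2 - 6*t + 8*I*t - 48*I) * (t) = t^3 - 6*t^2 + 8*I*t^2 - 48*I*t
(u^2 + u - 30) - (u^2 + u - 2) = -28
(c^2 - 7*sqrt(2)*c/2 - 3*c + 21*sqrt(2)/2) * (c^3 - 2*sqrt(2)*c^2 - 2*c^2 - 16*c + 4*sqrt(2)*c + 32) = c^5 - 11*sqrt(2)*c^4/2 - 5*c^4 + 4*c^3 + 55*sqrt(2)*c^3/2 + 10*c^2 + 23*sqrt(2)*c^2 - 280*sqrt(2)*c - 12*c + 336*sqrt(2)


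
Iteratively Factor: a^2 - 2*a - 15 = (a + 3)*(a - 5)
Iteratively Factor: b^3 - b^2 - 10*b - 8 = (b + 1)*(b^2 - 2*b - 8) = (b + 1)*(b + 2)*(b - 4)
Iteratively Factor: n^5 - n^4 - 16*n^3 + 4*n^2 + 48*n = (n + 3)*(n^4 - 4*n^3 - 4*n^2 + 16*n) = (n - 2)*(n + 3)*(n^3 - 2*n^2 - 8*n) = (n - 2)*(n + 2)*(n + 3)*(n^2 - 4*n) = (n - 4)*(n - 2)*(n + 2)*(n + 3)*(n)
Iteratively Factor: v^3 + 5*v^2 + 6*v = (v + 3)*(v^2 + 2*v) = (v + 2)*(v + 3)*(v)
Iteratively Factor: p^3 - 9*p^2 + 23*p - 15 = (p - 3)*(p^2 - 6*p + 5) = (p - 3)*(p - 1)*(p - 5)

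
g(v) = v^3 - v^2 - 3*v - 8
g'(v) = 3*v^2 - 2*v - 3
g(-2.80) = -29.39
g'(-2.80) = 26.12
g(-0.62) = -6.76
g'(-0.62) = -0.61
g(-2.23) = -17.37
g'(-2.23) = 16.38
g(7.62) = 353.53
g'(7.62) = 155.95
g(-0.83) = -6.77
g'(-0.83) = 0.73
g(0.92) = -10.83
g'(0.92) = -2.30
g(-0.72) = -6.73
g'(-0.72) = -0.00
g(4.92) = 72.13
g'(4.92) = 59.78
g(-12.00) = -1844.00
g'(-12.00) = 453.00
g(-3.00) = -35.00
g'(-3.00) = 30.00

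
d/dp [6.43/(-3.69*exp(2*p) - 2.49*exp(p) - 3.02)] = (47.4534*exp(p) + 16.0107)*exp(p)/(3.69*exp(2*p) + 2.49*exp(p) + 3.02)^2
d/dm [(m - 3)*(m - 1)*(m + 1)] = 3*m^2 - 6*m - 1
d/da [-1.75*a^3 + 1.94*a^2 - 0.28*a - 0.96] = -5.25*a^2 + 3.88*a - 0.28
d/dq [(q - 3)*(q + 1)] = 2*q - 2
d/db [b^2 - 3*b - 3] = 2*b - 3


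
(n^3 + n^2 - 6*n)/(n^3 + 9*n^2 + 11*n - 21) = n*(n - 2)/(n^2 + 6*n - 7)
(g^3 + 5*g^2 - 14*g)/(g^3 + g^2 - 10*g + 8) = g*(g + 7)/(g^2 + 3*g - 4)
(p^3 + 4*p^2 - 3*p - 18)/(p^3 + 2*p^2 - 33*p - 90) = (p^2 + p - 6)/(p^2 - p - 30)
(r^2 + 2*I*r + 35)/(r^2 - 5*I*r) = (r + 7*I)/r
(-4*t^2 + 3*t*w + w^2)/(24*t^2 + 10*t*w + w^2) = (-t + w)/(6*t + w)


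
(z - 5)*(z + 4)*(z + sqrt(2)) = z^3 - z^2 + sqrt(2)*z^2 - 20*z - sqrt(2)*z - 20*sqrt(2)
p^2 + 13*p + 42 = (p + 6)*(p + 7)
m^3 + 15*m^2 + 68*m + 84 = (m + 2)*(m + 6)*(m + 7)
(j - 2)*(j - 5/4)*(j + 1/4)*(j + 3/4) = j^4 - 9*j^3/4 - 9*j^2/16 + 121*j/64 + 15/32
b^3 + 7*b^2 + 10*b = b*(b + 2)*(b + 5)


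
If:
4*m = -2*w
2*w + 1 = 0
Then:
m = 1/4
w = -1/2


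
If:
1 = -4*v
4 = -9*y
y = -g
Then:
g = 4/9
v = -1/4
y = -4/9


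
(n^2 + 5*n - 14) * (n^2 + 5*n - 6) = n^4 + 10*n^3 + 5*n^2 - 100*n + 84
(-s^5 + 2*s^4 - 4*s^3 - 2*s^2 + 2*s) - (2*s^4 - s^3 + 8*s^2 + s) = -s^5 - 3*s^3 - 10*s^2 + s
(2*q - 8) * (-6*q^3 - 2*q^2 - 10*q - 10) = -12*q^4 + 44*q^3 - 4*q^2 + 60*q + 80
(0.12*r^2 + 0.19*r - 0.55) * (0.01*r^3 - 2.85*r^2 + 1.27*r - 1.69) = 0.0012*r^5 - 0.3401*r^4 - 0.3946*r^3 + 1.606*r^2 - 1.0196*r + 0.9295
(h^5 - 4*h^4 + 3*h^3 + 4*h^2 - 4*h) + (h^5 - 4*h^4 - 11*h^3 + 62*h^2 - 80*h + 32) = 2*h^5 - 8*h^4 - 8*h^3 + 66*h^2 - 84*h + 32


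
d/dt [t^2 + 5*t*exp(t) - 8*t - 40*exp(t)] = 5*t*exp(t) + 2*t - 35*exp(t) - 8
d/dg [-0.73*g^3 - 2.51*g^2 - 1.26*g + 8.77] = -2.19*g^2 - 5.02*g - 1.26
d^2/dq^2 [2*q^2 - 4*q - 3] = 4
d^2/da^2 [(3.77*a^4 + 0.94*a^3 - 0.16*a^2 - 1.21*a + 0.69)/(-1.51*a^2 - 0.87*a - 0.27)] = (-17.191954*a^6 - 29.715894*a^5 - 26.343252*a^4 - 9.728206*a^3 - 14.453838*a^2 - 8.809776*a - 1.027026)/(3.442951*a^6 + 5.951061*a^5 + 5.275638*a^4 + 2.786697*a^3 + 0.943326*a^2 + 0.190269*a + 0.019683)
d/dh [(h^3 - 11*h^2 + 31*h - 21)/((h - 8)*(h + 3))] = (h^4 - 10*h^3 - 48*h^2 + 570*h - 849)/(h^4 - 10*h^3 - 23*h^2 + 240*h + 576)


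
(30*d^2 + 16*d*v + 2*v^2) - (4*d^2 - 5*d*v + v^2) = 26*d^2 + 21*d*v + v^2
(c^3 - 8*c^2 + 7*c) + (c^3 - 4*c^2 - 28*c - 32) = 2*c^3 - 12*c^2 - 21*c - 32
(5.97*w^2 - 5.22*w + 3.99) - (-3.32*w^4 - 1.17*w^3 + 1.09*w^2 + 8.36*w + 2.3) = 3.32*w^4 + 1.17*w^3 + 4.88*w^2 - 13.58*w + 1.69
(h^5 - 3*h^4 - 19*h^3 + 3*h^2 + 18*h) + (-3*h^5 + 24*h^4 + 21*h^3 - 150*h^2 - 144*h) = -2*h^5 + 21*h^4 + 2*h^3 - 147*h^2 - 126*h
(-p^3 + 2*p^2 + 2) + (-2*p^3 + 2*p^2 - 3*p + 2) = -3*p^3 + 4*p^2 - 3*p + 4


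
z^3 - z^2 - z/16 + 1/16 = (z - 1)*(z - 1/4)*(z + 1/4)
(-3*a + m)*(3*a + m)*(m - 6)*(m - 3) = -9*a^2*m^2 + 81*a^2*m - 162*a^2 + m^4 - 9*m^3 + 18*m^2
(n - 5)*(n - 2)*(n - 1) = n^3 - 8*n^2 + 17*n - 10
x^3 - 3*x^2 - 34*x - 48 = (x - 8)*(x + 2)*(x + 3)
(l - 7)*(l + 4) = l^2 - 3*l - 28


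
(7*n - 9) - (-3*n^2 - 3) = 3*n^2 + 7*n - 6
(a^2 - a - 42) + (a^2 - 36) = 2*a^2 - a - 78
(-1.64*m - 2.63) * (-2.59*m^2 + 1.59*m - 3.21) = 4.2476*m^3 + 4.2041*m^2 + 1.0827*m + 8.4423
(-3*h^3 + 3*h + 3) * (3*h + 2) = -9*h^4 - 6*h^3 + 9*h^2 + 15*h + 6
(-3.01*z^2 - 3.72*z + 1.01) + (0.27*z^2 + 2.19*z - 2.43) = -2.74*z^2 - 1.53*z - 1.42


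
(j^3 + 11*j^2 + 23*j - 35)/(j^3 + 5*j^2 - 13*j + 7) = (j + 5)/(j - 1)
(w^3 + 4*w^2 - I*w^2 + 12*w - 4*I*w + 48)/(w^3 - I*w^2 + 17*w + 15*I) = (w^2 + 4*w*(1 - I) - 16*I)/(w^2 - 4*I*w + 5)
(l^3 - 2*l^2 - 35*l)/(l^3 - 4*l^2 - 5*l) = (-l^2 + 2*l + 35)/(-l^2 + 4*l + 5)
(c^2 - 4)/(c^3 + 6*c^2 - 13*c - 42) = (c - 2)/(c^2 + 4*c - 21)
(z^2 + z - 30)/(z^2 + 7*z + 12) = (z^2 + z - 30)/(z^2 + 7*z + 12)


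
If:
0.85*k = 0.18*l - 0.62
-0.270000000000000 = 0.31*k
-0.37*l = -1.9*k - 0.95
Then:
No Solution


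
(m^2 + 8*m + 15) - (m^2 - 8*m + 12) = 16*m + 3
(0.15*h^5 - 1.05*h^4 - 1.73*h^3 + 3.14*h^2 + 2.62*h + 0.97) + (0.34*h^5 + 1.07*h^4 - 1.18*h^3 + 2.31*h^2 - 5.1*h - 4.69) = 0.49*h^5 + 0.02*h^4 - 2.91*h^3 + 5.45*h^2 - 2.48*h - 3.72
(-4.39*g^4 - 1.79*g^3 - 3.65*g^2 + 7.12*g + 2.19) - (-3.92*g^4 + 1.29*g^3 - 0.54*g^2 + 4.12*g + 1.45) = -0.47*g^4 - 3.08*g^3 - 3.11*g^2 + 3.0*g + 0.74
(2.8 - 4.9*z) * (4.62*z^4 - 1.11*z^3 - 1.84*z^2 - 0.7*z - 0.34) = -22.638*z^5 + 18.375*z^4 + 5.908*z^3 - 1.722*z^2 - 0.294*z - 0.952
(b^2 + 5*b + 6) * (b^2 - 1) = b^4 + 5*b^3 + 5*b^2 - 5*b - 6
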